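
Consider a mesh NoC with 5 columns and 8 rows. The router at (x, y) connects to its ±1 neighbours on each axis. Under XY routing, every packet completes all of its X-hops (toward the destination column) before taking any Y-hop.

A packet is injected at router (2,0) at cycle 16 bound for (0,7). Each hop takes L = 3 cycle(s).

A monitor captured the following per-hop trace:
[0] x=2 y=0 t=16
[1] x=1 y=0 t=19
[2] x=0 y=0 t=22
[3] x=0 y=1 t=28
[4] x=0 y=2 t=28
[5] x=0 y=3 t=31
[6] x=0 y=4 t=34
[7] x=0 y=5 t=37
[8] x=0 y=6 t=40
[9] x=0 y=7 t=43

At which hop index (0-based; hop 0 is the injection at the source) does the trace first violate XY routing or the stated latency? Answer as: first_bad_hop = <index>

  1: Δx=-1 Δy=+0 Δt=3 [ok]
  2: Δx=-1 Δy=+0 Δt=3 [ok]
  3: Δx=+0 Δy=+1 Δt=6 [BAD: Δcyc=6≠L]

first_bad_hop = 3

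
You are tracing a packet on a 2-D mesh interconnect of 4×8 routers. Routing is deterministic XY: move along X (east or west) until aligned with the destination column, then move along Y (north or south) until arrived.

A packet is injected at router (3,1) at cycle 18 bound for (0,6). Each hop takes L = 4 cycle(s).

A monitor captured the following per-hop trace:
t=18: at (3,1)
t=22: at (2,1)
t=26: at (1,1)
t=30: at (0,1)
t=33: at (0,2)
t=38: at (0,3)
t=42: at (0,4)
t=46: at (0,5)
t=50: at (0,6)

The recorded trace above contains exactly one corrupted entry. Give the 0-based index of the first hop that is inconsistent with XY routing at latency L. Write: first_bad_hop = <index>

  1: Δx=-1 Δy=+0 Δt=4 [ok]
  2: Δx=-1 Δy=+0 Δt=4 [ok]
  3: Δx=-1 Δy=+0 Δt=4 [ok]
  4: Δx=+0 Δy=+1 Δt=3 [BAD: Δcyc=3≠L]

first_bad_hop = 4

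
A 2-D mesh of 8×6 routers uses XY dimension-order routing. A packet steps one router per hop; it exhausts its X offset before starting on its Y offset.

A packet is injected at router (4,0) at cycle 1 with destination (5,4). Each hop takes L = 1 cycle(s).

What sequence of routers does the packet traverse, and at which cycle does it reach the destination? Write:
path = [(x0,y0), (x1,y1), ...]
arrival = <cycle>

path = [(4,0), (5,0), (5,1), (5,2), (5,3), (5,4)]
arrival = 6

t=1: at (4,0)
t=2: at (5,0) after E
t=3: at (5,1) after N
t=4: at (5,2) after N
t=5: at (5,3) after N
t=6: at (5,4) after N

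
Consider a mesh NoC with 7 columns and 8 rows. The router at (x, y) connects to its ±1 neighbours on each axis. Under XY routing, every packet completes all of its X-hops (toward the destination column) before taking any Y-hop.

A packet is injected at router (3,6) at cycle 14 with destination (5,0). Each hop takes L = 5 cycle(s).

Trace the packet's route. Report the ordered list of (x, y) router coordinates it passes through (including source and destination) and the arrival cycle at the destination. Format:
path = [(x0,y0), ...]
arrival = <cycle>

path = [(3,6), (4,6), (5,6), (5,5), (5,4), (5,3), (5,2), (5,1), (5,0)]
arrival = 54

hop 0: (3,6) @ cyc 14
hop 1: (4,6) @ cyc 19  [E]
hop 2: (5,6) @ cyc 24  [E]
hop 3: (5,5) @ cyc 29  [S]
hop 4: (5,4) @ cyc 34  [S]
hop 5: (5,3) @ cyc 39  [S]
hop 6: (5,2) @ cyc 44  [S]
hop 7: (5,1) @ cyc 49  [S]
hop 8: (5,0) @ cyc 54  [S]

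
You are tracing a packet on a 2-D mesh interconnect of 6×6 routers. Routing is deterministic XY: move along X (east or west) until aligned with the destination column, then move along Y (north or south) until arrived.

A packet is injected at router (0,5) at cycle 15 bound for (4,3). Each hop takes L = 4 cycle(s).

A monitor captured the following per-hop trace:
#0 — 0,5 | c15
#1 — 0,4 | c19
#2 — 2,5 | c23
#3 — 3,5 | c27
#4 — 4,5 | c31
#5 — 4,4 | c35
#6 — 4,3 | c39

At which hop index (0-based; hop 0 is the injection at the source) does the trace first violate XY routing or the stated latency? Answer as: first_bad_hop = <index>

  1: Δx=+0 Δy=-1 Δt=4 [BAD: Y-move but x=0≠4]

first_bad_hop = 1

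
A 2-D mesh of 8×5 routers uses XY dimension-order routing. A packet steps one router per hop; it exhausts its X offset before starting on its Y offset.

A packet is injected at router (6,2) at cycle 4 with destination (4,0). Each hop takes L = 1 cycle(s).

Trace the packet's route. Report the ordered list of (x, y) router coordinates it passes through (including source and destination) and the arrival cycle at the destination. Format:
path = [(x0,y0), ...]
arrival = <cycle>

path = [(6,2), (5,2), (4,2), (4,1), (4,0)]
arrival = 8

  0. router=(6,2) cycle=4 (inject)
  1. router=(5,2) cycle=5 dir=W
  2. router=(4,2) cycle=6 dir=W
  3. router=(4,1) cycle=7 dir=S
  4. router=(4,0) cycle=8 dir=S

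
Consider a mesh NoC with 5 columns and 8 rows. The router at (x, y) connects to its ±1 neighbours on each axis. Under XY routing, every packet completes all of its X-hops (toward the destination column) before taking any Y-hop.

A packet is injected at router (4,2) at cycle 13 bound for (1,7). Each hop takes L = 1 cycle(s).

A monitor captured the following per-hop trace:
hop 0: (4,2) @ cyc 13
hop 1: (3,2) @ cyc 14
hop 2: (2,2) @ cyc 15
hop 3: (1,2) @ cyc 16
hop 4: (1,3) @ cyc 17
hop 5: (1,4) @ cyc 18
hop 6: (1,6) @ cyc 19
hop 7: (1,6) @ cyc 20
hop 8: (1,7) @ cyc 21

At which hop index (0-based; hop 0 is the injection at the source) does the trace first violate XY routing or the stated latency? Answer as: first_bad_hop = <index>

first_bad_hop = 6

check 1→ d=(-1,0) cyc+1: ok
check 2→ d=(-1,0) cyc+1: ok
check 3→ d=(-1,0) cyc+1: ok
check 4→ d=(0,1) cyc+1: ok
check 5→ d=(0,1) cyc+1: ok
check 6→ d=(0,2) cyc+1: BAD: non-unit step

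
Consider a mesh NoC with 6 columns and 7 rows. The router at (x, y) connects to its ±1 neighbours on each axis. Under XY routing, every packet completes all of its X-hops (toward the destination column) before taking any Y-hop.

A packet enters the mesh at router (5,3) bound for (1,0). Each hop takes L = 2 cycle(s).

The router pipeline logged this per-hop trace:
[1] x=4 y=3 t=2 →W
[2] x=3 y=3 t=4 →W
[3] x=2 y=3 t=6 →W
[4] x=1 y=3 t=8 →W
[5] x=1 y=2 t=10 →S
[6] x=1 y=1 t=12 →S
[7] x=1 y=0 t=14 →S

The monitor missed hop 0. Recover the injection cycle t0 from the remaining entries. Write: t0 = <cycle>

t0 = 0

cyc[1] = 2 and cyc[k] = t0 + k·L for every k.
Subtract one hop: t0 = 2 − 2 = 0.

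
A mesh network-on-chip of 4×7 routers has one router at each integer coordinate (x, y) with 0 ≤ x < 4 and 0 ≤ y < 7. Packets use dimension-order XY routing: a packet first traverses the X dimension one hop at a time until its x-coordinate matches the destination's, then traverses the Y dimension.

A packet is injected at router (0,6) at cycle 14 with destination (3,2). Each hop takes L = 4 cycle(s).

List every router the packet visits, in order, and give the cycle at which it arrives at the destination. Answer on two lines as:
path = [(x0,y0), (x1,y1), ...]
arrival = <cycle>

path = [(0,6), (1,6), (2,6), (3,6), (3,5), (3,4), (3,3), (3,2)]
arrival = 42

hop 0: (0,6) @ cyc 14
hop 1: (1,6) @ cyc 18  [E]
hop 2: (2,6) @ cyc 22  [E]
hop 3: (3,6) @ cyc 26  [E]
hop 4: (3,5) @ cyc 30  [S]
hop 5: (3,4) @ cyc 34  [S]
hop 6: (3,3) @ cyc 38  [S]
hop 7: (3,2) @ cyc 42  [S]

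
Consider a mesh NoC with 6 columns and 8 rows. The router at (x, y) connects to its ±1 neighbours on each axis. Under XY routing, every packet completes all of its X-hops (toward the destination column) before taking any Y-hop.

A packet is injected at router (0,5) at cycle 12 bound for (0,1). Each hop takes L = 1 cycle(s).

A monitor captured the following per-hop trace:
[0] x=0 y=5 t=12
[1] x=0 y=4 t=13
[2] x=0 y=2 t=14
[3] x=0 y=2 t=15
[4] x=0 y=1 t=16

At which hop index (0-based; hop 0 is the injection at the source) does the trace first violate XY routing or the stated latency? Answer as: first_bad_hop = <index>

hop 1: step (+0,-1), +1 cyc — ok
hop 2: step (+0,-2), +1 cyc — BAD: non-unit step

first_bad_hop = 2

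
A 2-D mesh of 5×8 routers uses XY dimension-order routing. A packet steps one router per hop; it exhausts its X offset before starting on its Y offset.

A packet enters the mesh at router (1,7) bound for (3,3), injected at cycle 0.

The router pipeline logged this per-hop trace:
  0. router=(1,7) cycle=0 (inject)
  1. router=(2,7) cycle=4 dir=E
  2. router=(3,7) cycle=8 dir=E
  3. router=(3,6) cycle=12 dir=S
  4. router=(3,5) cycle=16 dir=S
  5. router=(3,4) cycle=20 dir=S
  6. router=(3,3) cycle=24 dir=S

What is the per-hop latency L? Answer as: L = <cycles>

cyc[1] − cyc[0] = 4 − 0 = 4.
Each hop adds L, hence L = 4.

L = 4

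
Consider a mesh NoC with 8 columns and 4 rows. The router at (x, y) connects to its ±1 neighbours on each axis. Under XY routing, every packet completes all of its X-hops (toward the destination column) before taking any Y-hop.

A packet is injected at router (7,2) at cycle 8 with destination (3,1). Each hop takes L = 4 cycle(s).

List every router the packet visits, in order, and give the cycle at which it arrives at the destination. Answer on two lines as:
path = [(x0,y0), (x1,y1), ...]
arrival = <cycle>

[0] x=7 y=2 t=8
[1] x=6 y=2 t=12 →W
[2] x=5 y=2 t=16 →W
[3] x=4 y=2 t=20 →W
[4] x=3 y=2 t=24 →W
[5] x=3 y=1 t=28 →S

path = [(7,2), (6,2), (5,2), (4,2), (3,2), (3,1)]
arrival = 28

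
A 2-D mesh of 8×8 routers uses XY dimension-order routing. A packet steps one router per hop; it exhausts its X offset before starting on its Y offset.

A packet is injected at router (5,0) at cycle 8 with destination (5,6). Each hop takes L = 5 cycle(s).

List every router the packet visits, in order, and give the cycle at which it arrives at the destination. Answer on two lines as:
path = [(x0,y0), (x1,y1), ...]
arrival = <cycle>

  0. router=(5,0) cycle=8 (inject)
  1. router=(5,1) cycle=13 dir=N
  2. router=(5,2) cycle=18 dir=N
  3. router=(5,3) cycle=23 dir=N
  4. router=(5,4) cycle=28 dir=N
  5. router=(5,5) cycle=33 dir=N
  6. router=(5,6) cycle=38 dir=N

path = [(5,0), (5,1), (5,2), (5,3), (5,4), (5,5), (5,6)]
arrival = 38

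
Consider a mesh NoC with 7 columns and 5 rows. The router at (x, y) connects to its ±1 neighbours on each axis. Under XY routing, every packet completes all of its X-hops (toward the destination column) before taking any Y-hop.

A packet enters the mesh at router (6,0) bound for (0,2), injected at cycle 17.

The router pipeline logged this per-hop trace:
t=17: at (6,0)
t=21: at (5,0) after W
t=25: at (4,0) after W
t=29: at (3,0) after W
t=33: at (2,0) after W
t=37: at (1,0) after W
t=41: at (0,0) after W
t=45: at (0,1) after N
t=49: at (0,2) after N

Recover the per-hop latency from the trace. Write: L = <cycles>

L = 4

From hop 0 (17) to hop 1 (21): +4 cycles.
Each hop adds L, hence L = 4.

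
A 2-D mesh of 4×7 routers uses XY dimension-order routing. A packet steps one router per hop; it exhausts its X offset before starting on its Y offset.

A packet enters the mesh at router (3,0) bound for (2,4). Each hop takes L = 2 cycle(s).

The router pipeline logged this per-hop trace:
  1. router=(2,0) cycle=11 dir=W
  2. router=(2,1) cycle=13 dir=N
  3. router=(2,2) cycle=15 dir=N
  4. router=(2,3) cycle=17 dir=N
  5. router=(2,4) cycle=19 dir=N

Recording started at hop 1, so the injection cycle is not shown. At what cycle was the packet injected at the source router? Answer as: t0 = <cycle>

cyc[1] = 11 and cyc[k] = t0 + k·L for every k.
t0 = cyc[1] − L = 11 − 2 = 9.

t0 = 9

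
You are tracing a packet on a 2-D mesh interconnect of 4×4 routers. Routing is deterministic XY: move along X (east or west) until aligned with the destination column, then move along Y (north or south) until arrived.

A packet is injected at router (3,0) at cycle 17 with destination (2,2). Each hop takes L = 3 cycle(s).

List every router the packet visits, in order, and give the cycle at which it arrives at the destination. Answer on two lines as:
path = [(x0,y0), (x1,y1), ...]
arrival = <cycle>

path = [(3,0), (2,0), (2,1), (2,2)]
arrival = 26

[0] x=3 y=0 t=17
[1] x=2 y=0 t=20 →W
[2] x=2 y=1 t=23 →N
[3] x=2 y=2 t=26 →N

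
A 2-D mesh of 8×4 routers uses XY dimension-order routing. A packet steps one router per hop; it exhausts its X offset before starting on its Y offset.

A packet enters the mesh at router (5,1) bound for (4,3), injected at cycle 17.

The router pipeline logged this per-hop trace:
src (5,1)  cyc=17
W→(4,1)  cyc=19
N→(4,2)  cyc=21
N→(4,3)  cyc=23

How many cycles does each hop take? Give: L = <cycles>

Δcyc across hop 0→1: 19 − 17 = 2.
One hop costs L cycles, so L = 2.

L = 2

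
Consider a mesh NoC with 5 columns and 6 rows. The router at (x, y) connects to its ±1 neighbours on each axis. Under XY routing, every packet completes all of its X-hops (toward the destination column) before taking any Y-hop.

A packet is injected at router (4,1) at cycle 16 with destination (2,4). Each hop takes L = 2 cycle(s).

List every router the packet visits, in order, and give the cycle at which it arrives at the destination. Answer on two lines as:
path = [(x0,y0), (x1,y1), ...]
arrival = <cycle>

  0. router=(4,1) cycle=16 (inject)
  1. router=(3,1) cycle=18 dir=W
  2. router=(2,1) cycle=20 dir=W
  3. router=(2,2) cycle=22 dir=N
  4. router=(2,3) cycle=24 dir=N
  5. router=(2,4) cycle=26 dir=N

path = [(4,1), (3,1), (2,1), (2,2), (2,3), (2,4)]
arrival = 26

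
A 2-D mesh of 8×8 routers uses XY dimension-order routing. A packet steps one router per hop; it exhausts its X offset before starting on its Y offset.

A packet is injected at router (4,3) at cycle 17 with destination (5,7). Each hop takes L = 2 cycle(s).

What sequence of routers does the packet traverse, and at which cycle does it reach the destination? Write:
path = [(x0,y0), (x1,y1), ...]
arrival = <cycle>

hop 0: (4,3) @ cyc 17
hop 1: (5,3) @ cyc 19  [E]
hop 2: (5,4) @ cyc 21  [N]
hop 3: (5,5) @ cyc 23  [N]
hop 4: (5,6) @ cyc 25  [N]
hop 5: (5,7) @ cyc 27  [N]

path = [(4,3), (5,3), (5,4), (5,5), (5,6), (5,7)]
arrival = 27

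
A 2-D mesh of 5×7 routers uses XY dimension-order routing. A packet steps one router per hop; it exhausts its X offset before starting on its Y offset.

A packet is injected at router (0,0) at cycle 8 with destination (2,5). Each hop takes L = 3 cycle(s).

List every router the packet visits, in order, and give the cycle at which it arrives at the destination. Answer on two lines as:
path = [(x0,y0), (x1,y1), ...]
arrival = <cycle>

#0 — 0,0 | c8
#1 — 1,0 | c11 | E
#2 — 2,0 | c14 | E
#3 — 2,1 | c17 | N
#4 — 2,2 | c20 | N
#5 — 2,3 | c23 | N
#6 — 2,4 | c26 | N
#7 — 2,5 | c29 | N

path = [(0,0), (1,0), (2,0), (2,1), (2,2), (2,3), (2,4), (2,5)]
arrival = 29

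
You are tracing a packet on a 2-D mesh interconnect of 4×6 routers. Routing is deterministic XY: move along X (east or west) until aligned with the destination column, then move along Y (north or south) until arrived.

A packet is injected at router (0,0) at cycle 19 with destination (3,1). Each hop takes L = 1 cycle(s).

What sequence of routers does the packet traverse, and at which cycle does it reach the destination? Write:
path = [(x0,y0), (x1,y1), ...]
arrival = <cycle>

t=19: at (0,0)
t=20: at (1,0) after E
t=21: at (2,0) after E
t=22: at (3,0) after E
t=23: at (3,1) after N

path = [(0,0), (1,0), (2,0), (3,0), (3,1)]
arrival = 23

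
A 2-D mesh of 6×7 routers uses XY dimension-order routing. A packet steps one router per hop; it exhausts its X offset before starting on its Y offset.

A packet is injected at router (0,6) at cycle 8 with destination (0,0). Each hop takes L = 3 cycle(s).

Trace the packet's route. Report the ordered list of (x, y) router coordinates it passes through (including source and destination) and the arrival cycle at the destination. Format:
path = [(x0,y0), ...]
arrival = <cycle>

path = [(0,6), (0,5), (0,4), (0,3), (0,2), (0,1), (0,0)]
arrival = 26

  0. router=(0,6) cycle=8 (inject)
  1. router=(0,5) cycle=11 dir=S
  2. router=(0,4) cycle=14 dir=S
  3. router=(0,3) cycle=17 dir=S
  4. router=(0,2) cycle=20 dir=S
  5. router=(0,1) cycle=23 dir=S
  6. router=(0,0) cycle=26 dir=S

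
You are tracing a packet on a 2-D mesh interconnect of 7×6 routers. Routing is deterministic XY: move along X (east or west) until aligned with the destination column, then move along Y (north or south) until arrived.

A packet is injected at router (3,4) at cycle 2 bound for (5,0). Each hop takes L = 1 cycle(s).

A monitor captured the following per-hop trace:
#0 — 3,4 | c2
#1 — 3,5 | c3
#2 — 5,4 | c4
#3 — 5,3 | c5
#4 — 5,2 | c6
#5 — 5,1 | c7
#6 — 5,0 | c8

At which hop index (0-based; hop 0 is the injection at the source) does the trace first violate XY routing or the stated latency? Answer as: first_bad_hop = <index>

hop 1: step (+0,+1), +1 cyc — BAD: Y-move but x=3≠5

first_bad_hop = 1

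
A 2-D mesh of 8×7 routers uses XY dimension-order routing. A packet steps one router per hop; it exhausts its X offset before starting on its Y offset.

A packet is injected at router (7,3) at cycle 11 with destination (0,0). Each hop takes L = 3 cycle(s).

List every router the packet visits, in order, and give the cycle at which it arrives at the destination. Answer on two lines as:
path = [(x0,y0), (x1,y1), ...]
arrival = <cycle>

src (7,3)  cyc=11
W→(6,3)  cyc=14
W→(5,3)  cyc=17
W→(4,3)  cyc=20
W→(3,3)  cyc=23
W→(2,3)  cyc=26
W→(1,3)  cyc=29
W→(0,3)  cyc=32
S→(0,2)  cyc=35
S→(0,1)  cyc=38
S→(0,0)  cyc=41

path = [(7,3), (6,3), (5,3), (4,3), (3,3), (2,3), (1,3), (0,3), (0,2), (0,1), (0,0)]
arrival = 41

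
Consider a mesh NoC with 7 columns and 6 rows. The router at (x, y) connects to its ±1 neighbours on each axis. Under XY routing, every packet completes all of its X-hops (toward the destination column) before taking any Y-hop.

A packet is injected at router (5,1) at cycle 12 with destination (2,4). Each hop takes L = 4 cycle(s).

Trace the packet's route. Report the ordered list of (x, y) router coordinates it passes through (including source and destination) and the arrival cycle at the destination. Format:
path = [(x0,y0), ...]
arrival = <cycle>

#0 — 5,1 | c12
#1 — 4,1 | c16 | W
#2 — 3,1 | c20 | W
#3 — 2,1 | c24 | W
#4 — 2,2 | c28 | N
#5 — 2,3 | c32 | N
#6 — 2,4 | c36 | N

path = [(5,1), (4,1), (3,1), (2,1), (2,2), (2,3), (2,4)]
arrival = 36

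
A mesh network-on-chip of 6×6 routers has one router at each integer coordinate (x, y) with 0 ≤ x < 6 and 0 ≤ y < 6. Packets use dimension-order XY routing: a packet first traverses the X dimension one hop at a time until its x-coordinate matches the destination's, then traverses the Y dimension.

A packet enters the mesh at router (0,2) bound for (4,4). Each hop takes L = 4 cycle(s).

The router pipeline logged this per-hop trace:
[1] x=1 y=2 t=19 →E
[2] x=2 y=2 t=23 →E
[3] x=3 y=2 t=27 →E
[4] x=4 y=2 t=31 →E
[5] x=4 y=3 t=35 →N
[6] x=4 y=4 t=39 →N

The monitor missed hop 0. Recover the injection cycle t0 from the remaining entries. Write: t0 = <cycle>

Hop 1 reached at cycle 19; hop k is at t0 + k·L.
t0 = cyc[1] − L = 19 − 4 = 15.

t0 = 15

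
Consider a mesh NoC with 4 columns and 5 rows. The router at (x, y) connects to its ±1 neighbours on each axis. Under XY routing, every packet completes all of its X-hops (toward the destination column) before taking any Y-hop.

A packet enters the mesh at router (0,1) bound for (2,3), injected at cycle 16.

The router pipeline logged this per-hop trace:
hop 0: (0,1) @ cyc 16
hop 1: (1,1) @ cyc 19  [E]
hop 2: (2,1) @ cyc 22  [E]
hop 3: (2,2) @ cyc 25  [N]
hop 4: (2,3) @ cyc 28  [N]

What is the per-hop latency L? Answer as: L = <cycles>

From hop 0 (16) to hop 1 (19): +3 cycles.
One hop costs L cycles, so L = 3.

L = 3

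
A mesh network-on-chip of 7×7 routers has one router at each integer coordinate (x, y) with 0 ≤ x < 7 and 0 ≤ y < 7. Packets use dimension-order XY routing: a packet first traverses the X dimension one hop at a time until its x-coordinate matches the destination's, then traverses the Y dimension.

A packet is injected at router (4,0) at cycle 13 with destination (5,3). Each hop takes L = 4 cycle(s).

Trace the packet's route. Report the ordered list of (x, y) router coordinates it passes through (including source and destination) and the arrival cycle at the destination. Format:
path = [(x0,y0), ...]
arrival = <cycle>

[0] x=4 y=0 t=13
[1] x=5 y=0 t=17 →E
[2] x=5 y=1 t=21 →N
[3] x=5 y=2 t=25 →N
[4] x=5 y=3 t=29 →N

path = [(4,0), (5,0), (5,1), (5,2), (5,3)]
arrival = 29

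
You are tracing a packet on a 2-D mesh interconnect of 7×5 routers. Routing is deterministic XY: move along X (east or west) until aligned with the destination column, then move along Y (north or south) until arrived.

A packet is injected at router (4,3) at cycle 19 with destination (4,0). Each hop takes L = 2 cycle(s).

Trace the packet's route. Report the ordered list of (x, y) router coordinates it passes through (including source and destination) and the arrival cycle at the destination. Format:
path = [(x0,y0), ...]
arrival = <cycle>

src (4,3)  cyc=19
S→(4,2)  cyc=21
S→(4,1)  cyc=23
S→(4,0)  cyc=25

path = [(4,3), (4,2), (4,1), (4,0)]
arrival = 25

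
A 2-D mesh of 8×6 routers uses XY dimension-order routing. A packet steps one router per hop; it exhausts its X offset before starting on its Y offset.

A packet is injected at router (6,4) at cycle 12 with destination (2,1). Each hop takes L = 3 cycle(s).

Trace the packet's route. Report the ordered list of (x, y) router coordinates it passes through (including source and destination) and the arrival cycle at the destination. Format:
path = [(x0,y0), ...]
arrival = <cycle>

path = [(6,4), (5,4), (4,4), (3,4), (2,4), (2,3), (2,2), (2,1)]
arrival = 33

src (6,4)  cyc=12
W→(5,4)  cyc=15
W→(4,4)  cyc=18
W→(3,4)  cyc=21
W→(2,4)  cyc=24
S→(2,3)  cyc=27
S→(2,2)  cyc=30
S→(2,1)  cyc=33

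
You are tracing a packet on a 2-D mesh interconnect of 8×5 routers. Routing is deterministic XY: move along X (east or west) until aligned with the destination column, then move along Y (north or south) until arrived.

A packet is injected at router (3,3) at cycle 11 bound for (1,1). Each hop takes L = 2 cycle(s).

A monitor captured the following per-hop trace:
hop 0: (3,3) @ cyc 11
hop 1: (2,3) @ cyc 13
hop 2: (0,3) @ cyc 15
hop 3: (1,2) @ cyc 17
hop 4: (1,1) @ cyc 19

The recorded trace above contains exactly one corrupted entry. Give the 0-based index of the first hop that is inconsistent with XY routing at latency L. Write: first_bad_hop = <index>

hop 1: step (-1,+0), +2 cyc — ok
hop 2: step (-2,+0), +2 cyc — BAD: non-unit step

first_bad_hop = 2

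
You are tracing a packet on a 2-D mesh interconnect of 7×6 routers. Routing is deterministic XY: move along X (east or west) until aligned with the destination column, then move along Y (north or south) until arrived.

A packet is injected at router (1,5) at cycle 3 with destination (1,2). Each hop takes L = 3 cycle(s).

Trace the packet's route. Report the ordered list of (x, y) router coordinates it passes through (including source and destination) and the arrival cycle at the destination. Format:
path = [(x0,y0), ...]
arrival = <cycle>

t=3: at (1,5)
t=6: at (1,4) after S
t=9: at (1,3) after S
t=12: at (1,2) after S

path = [(1,5), (1,4), (1,3), (1,2)]
arrival = 12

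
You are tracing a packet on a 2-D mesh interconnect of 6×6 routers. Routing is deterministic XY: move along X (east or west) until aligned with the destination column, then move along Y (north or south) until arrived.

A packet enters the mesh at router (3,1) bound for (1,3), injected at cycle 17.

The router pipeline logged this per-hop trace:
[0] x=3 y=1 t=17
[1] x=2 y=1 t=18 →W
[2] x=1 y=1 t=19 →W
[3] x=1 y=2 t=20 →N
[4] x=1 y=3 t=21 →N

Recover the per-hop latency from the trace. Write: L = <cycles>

Between hops 0 and 1 the cycle counter advances 18 − 17 = 1.
One hop costs L cycles, so L = 1.

L = 1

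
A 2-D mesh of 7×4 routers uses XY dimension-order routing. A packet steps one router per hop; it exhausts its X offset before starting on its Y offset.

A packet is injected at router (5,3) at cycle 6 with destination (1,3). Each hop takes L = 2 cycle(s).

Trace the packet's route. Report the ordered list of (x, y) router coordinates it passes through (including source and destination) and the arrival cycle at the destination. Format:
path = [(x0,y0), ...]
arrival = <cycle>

[0] x=5 y=3 t=6
[1] x=4 y=3 t=8 →W
[2] x=3 y=3 t=10 →W
[3] x=2 y=3 t=12 →W
[4] x=1 y=3 t=14 →W

path = [(5,3), (4,3), (3,3), (2,3), (1,3)]
arrival = 14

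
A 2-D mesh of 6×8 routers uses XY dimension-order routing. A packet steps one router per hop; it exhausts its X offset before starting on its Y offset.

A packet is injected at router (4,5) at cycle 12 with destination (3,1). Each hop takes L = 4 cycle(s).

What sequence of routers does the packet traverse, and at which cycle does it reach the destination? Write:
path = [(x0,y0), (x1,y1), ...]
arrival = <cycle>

path = [(4,5), (3,5), (3,4), (3,3), (3,2), (3,1)]
arrival = 32

hop 0: (4,5) @ cyc 12
hop 1: (3,5) @ cyc 16  [W]
hop 2: (3,4) @ cyc 20  [S]
hop 3: (3,3) @ cyc 24  [S]
hop 4: (3,2) @ cyc 28  [S]
hop 5: (3,1) @ cyc 32  [S]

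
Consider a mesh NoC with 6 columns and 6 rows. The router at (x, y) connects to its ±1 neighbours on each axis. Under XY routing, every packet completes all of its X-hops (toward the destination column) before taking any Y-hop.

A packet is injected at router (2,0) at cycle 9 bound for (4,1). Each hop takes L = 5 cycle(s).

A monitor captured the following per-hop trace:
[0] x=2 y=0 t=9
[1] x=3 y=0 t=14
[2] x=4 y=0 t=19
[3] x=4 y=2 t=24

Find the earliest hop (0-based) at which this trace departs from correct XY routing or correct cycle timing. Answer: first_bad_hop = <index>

first_bad_hop = 3

hop 1: step (+1,+0), +5 cyc — ok
hop 2: step (+1,+0), +5 cyc — ok
hop 3: step (+0,+2), +5 cyc — BAD: non-unit step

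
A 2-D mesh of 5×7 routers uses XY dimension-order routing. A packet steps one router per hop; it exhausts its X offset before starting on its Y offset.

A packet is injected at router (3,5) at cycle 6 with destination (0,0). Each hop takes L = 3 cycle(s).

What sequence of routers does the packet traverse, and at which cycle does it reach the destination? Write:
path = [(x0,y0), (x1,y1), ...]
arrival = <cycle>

[0] x=3 y=5 t=6
[1] x=2 y=5 t=9 →W
[2] x=1 y=5 t=12 →W
[3] x=0 y=5 t=15 →W
[4] x=0 y=4 t=18 →S
[5] x=0 y=3 t=21 →S
[6] x=0 y=2 t=24 →S
[7] x=0 y=1 t=27 →S
[8] x=0 y=0 t=30 →S

path = [(3,5), (2,5), (1,5), (0,5), (0,4), (0,3), (0,2), (0,1), (0,0)]
arrival = 30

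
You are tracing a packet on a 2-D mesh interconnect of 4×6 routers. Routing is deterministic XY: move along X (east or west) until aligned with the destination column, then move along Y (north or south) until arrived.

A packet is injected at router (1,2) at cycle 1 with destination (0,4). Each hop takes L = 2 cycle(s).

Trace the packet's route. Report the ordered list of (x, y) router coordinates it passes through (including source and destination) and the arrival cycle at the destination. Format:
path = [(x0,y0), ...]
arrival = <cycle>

path = [(1,2), (0,2), (0,3), (0,4)]
arrival = 7

  0. router=(1,2) cycle=1 (inject)
  1. router=(0,2) cycle=3 dir=W
  2. router=(0,3) cycle=5 dir=N
  3. router=(0,4) cycle=7 dir=N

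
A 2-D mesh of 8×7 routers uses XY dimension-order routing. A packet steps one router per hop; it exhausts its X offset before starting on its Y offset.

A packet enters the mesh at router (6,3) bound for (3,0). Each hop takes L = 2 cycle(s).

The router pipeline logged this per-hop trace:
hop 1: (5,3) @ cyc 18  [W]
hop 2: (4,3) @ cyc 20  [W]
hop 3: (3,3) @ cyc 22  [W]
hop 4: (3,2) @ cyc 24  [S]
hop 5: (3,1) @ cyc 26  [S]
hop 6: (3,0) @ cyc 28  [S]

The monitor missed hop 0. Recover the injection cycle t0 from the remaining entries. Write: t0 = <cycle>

t0 = 16

cyc[1] = 18 and cyc[k] = t0 + k·L for every k.
So t0 = 18 − 1·2 = 16.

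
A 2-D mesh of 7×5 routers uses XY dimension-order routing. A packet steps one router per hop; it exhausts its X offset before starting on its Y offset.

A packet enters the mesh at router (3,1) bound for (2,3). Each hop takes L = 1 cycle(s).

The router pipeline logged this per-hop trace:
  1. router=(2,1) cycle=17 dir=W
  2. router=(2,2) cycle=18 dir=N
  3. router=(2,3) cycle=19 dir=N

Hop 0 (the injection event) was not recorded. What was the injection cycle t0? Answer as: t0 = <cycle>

At hop 1 the cycle is 17; in general cyc_k = t0 + kL.
Therefore t0 = 17 − L = 16.

t0 = 16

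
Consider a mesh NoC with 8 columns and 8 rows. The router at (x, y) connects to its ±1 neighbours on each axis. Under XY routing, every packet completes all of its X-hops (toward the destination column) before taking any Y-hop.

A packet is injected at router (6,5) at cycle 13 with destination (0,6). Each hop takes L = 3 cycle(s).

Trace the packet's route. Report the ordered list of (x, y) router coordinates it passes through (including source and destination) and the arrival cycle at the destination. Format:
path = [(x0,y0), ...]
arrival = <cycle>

path = [(6,5), (5,5), (4,5), (3,5), (2,5), (1,5), (0,5), (0,6)]
arrival = 34

hop 0: (6,5) @ cyc 13
hop 1: (5,5) @ cyc 16  [W]
hop 2: (4,5) @ cyc 19  [W]
hop 3: (3,5) @ cyc 22  [W]
hop 4: (2,5) @ cyc 25  [W]
hop 5: (1,5) @ cyc 28  [W]
hop 6: (0,5) @ cyc 31  [W]
hop 7: (0,6) @ cyc 34  [N]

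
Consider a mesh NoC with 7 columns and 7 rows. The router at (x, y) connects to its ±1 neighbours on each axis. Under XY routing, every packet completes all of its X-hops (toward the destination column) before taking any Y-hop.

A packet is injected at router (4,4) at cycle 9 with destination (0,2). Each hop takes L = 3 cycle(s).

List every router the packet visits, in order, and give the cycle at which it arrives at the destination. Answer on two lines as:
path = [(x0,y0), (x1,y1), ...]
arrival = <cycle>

path = [(4,4), (3,4), (2,4), (1,4), (0,4), (0,3), (0,2)]
arrival = 27

  0. router=(4,4) cycle=9 (inject)
  1. router=(3,4) cycle=12 dir=W
  2. router=(2,4) cycle=15 dir=W
  3. router=(1,4) cycle=18 dir=W
  4. router=(0,4) cycle=21 dir=W
  5. router=(0,3) cycle=24 dir=S
  6. router=(0,2) cycle=27 dir=S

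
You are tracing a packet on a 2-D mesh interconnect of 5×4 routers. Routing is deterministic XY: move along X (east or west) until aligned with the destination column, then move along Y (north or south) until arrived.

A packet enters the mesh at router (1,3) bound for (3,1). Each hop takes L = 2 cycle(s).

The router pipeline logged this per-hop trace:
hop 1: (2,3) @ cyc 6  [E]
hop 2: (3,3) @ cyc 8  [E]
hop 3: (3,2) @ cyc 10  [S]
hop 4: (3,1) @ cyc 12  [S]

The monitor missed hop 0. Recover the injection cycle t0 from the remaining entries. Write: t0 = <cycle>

t0 = 4

The first recorded entry is hop 1 at cycle 6.
Therefore t0 = 6 − L = 4.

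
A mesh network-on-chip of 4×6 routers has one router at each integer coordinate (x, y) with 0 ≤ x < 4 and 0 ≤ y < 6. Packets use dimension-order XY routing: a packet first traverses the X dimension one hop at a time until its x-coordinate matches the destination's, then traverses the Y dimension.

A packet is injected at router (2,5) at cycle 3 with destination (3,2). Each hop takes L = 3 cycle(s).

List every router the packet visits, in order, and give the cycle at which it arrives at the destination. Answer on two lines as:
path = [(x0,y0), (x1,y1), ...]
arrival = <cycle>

path = [(2,5), (3,5), (3,4), (3,3), (3,2)]
arrival = 15

src (2,5)  cyc=3
E→(3,5)  cyc=6
S→(3,4)  cyc=9
S→(3,3)  cyc=12
S→(3,2)  cyc=15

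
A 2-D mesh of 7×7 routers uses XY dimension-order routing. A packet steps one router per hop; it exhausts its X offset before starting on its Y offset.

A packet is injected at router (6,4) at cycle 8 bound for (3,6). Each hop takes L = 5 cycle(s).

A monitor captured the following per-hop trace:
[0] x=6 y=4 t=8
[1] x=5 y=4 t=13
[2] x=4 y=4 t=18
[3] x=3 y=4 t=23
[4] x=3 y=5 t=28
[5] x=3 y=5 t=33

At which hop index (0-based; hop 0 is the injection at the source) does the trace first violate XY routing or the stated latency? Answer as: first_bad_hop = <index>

first_bad_hop = 5

[1] (-1,+0) / 5c ⇒ ok
[2] (-1,+0) / 5c ⇒ ok
[3] (-1,+0) / 5c ⇒ ok
[4] (+0,+1) / 5c ⇒ ok
[5] (+0,+0) / 5c ⇒ BAD: non-unit step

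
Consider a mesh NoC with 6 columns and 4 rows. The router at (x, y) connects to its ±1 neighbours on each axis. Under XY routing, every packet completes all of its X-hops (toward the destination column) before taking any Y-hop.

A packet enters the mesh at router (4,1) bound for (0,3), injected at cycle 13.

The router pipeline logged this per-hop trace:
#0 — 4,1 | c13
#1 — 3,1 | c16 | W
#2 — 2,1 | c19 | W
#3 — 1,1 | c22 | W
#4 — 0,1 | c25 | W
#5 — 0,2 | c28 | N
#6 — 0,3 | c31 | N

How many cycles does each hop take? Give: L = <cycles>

L = 3

cyc[1] − cyc[0] = 16 − 13 = 3.
One hop costs L cycles, so L = 3.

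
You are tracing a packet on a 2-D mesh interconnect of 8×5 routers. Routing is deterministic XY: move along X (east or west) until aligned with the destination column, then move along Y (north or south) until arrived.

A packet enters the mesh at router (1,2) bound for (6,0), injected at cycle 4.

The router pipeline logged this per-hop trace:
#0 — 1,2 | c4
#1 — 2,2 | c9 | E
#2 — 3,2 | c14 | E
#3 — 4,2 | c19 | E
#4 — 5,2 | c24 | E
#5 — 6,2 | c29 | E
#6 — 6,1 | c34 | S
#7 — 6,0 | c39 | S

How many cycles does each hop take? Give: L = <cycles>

L = 5

Between hops 0 and 1 the cycle counter advances 9 − 4 = 5.
Each hop adds L, hence L = 5.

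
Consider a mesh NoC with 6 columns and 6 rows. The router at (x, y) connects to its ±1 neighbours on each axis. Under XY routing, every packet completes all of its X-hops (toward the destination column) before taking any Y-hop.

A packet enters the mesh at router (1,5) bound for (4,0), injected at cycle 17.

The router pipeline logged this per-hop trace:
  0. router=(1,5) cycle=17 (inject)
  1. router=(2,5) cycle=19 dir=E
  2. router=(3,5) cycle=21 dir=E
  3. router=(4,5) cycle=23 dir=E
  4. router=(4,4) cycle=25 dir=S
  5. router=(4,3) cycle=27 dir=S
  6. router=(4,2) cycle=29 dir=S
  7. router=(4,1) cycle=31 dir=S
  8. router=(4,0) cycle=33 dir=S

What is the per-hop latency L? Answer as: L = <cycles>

L = 2

Between hops 0 and 1 the cycle counter advances 19 − 17 = 2.
That increment is L by definition: L = 2.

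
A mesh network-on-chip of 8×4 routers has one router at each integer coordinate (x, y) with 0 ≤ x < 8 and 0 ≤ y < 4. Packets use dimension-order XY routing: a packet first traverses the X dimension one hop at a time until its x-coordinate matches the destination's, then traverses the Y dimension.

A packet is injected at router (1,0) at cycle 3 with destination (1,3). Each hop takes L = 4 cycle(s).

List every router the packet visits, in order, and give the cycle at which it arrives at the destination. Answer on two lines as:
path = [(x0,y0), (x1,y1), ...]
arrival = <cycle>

t=3: at (1,0)
t=7: at (1,1) after N
t=11: at (1,2) after N
t=15: at (1,3) after N

path = [(1,0), (1,1), (1,2), (1,3)]
arrival = 15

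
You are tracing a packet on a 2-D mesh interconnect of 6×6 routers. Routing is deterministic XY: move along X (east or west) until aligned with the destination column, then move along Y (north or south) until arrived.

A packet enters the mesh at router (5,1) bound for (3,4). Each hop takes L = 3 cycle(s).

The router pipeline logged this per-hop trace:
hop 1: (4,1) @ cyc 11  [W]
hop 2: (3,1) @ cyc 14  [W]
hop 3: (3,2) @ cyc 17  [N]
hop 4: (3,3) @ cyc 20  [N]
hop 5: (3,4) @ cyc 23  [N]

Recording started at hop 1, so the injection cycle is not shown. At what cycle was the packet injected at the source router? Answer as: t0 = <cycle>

t0 = 8

cyc[1] = 11 and cyc[k] = t0 + k·L for every k.
Therefore t0 = 11 − L = 8.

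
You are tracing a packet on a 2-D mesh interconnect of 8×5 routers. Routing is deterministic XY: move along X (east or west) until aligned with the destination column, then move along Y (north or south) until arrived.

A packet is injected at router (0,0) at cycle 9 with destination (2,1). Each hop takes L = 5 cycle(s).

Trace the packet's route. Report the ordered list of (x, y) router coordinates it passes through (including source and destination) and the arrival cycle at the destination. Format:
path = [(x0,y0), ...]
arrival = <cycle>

path = [(0,0), (1,0), (2,0), (2,1)]
arrival = 24

t=9: at (0,0)
t=14: at (1,0) after E
t=19: at (2,0) after E
t=24: at (2,1) after N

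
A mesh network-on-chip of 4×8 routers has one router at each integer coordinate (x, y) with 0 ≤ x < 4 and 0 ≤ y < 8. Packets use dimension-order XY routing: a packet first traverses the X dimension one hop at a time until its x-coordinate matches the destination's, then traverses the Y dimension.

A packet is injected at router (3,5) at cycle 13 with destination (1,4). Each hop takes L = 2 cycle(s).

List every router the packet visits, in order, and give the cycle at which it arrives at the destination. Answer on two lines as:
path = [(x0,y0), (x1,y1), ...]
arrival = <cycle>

path = [(3,5), (2,5), (1,5), (1,4)]
arrival = 19

hop 0: (3,5) @ cyc 13
hop 1: (2,5) @ cyc 15  [W]
hop 2: (1,5) @ cyc 17  [W]
hop 3: (1,4) @ cyc 19  [S]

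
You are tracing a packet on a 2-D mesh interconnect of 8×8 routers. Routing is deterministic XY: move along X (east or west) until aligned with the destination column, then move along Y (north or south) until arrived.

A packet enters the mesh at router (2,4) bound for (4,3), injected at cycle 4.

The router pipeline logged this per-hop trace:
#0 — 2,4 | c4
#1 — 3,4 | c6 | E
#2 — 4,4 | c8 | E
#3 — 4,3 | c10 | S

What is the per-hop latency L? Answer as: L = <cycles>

L = 2

Δcyc across hop 0→1: 6 − 4 = 2.
One hop costs L cycles, so L = 2.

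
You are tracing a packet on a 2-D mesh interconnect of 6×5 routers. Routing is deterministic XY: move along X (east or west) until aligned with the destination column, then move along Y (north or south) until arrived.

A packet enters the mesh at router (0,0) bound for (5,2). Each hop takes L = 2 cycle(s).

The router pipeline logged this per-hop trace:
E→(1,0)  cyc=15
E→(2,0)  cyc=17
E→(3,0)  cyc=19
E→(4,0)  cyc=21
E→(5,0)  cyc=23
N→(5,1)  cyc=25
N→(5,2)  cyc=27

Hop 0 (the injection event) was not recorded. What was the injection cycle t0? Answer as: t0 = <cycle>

t0 = 13

The first recorded entry is hop 1 at cycle 15.
t0 = cyc[1] − L = 15 − 2 = 13.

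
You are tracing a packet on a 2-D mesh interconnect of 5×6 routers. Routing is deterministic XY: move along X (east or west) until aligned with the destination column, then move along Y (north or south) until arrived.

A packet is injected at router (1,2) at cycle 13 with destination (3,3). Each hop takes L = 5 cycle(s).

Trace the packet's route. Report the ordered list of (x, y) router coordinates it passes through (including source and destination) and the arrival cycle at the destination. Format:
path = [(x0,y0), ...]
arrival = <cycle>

hop 0: (1,2) @ cyc 13
hop 1: (2,2) @ cyc 18  [E]
hop 2: (3,2) @ cyc 23  [E]
hop 3: (3,3) @ cyc 28  [N]

path = [(1,2), (2,2), (3,2), (3,3)]
arrival = 28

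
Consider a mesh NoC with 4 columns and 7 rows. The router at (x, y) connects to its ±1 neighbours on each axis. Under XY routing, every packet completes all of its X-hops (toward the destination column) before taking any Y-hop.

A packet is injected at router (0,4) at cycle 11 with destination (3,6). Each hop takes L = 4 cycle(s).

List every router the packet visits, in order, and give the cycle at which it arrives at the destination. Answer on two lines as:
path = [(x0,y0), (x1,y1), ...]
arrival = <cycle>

path = [(0,4), (1,4), (2,4), (3,4), (3,5), (3,6)]
arrival = 31

#0 — 0,4 | c11
#1 — 1,4 | c15 | E
#2 — 2,4 | c19 | E
#3 — 3,4 | c23 | E
#4 — 3,5 | c27 | N
#5 — 3,6 | c31 | N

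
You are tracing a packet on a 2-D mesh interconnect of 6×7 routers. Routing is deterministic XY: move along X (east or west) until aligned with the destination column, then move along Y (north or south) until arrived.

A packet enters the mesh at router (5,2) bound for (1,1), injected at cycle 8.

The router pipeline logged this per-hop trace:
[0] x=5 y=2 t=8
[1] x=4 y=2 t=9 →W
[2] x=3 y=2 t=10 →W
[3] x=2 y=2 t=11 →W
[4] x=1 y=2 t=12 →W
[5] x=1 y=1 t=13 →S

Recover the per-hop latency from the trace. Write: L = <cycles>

L = 1

Δcyc across hop 0→1: 9 − 8 = 1.
Each hop adds L, hence L = 1.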